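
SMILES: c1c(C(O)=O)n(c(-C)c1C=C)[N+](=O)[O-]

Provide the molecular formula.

Heavy atoms from the SMILES: 8 C, 2 N, 4 O.
Implicit hydrogens by atom environment:
  3 × C (aromatic): no H
  2 × O: no H
  1 × C: 3 H
  1 × C: 2 H
  1 × C (aromatic): 1 H
  1 × C: 1 H
  1 × C: no H
  1 × N (aromatic): no H
  1 × N (charge +1): no H
  1 × O: 1 H
  1 × O (charge -1): no H
  Total hydrogens = 8.
Molecular formula: C8H8N2O4

C8H8N2O4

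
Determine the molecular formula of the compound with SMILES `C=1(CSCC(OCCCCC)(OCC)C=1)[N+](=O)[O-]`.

C12H21NO4S

Heavy atoms from the SMILES: 12 C, 1 N, 4 O, 1 S.
Implicit hydrogens by atom environment:
  7 × C: 2 H each → 14
  3 × O: no H
  2 × C: 3 H each → 6
  2 × C: no H
  1 × C: 1 H
  1 × N (charge +1): no H
  1 × O (charge -1): no H
  1 × S: no H
  Total hydrogens = 21.
Molecular formula: C12H21NO4S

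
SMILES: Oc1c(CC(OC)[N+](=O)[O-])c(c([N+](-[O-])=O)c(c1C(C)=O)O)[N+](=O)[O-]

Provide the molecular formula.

C11H11N3O10

Heavy atoms from the SMILES: 11 C, 3 N, 10 O.
Implicit hydrogens by atom environment:
  6 × C (aromatic): no H
  5 × O: no H
  3 × N (charge +1): no H
  3 × O (charge -1): no H
  2 × C: 3 H each → 6
  2 × O: 1 H each → 2
  1 × C: 2 H
  1 × C: 1 H
  1 × C: no H
  Total hydrogens = 11.
Molecular formula: C11H11N3O10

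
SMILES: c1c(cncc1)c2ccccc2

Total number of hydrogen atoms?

9

Hydrogens are implicit in SMILES; fill each atom to its normal valence:
  9 × C (aromatic): 1 H each → 9
  2 × C (aromatic): no H
  1 × N (aromatic): no H
  Total hydrogens = 9.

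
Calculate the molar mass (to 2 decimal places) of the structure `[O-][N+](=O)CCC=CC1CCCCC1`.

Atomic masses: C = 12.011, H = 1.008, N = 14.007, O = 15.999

Molecular formula: C10H17NO2.
M = 10×12.011 + 17×1.008 + 1×14.007 + 2×15.999 = 183.25 g/mol.

183.25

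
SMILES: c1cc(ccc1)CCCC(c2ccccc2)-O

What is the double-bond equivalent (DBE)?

Molecular formula from the SMILES: C16H18O.
DoU = (2C + 2 + N − H − X)/2 = (2·16 + 2 + 0 − 18 − 0)/2 = 16/2 = 8.
(Structurally: 2 ring(s) + 6 π bond(s) = 8.)

8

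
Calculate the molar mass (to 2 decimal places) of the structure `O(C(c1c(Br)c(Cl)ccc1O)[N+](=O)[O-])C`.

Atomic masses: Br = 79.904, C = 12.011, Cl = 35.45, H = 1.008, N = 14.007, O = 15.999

Molecular formula: C8H7BrClNO4.
M = 1×79.904 + 8×12.011 + 1×35.45 + 7×1.008 + 1×14.007 + 4×15.999 = 296.50 g/mol.

296.50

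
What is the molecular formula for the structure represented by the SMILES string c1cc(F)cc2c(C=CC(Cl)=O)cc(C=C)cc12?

C15H10ClFO

Heavy atoms from the SMILES: 15 C, 1 Cl, 1 F, 1 O.
Implicit hydrogens by atom environment:
  5 × C (aromatic): 1 H each → 5
  5 × C (aromatic): no H
  3 × C: 1 H each → 3
  1 × C: 2 H
  1 × C: no H
  1 × Cl: no H
  1 × F: no H
  1 × O: no H
  Total hydrogens = 10.
Molecular formula: C15H10ClFO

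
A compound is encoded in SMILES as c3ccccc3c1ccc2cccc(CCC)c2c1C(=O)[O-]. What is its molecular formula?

C20H17O2-

Heavy atoms from the SMILES: 20 C, 2 O.
Implicit hydrogens by atom environment:
  10 × C (aromatic): 1 H each → 10
  6 × C (aromatic): no H
  2 × C: 2 H each → 4
  1 × C: 3 H
  1 × C: no H
  1 × O: no H
  1 × O (charge -1): no H
  Total hydrogens = 17.
Net charge -1.
Molecular formula: C20H17O2-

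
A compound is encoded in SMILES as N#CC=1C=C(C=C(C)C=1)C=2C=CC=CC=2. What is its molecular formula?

C14H11N

Heavy atoms from the SMILES: 14 C, 1 N.
Implicit hydrogens by atom environment:
  8 × C (aromatic): 1 H each → 8
  4 × C (aromatic): no H
  1 × C: 3 H
  1 × C: no H
  1 × N: no H
  Total hydrogens = 11.
Molecular formula: C14H11N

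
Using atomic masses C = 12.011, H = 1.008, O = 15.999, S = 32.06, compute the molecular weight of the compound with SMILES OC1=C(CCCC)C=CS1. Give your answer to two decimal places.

156.24

Molecular formula: C8H12OS.
M = 8×12.011 + 12×1.008 + 1×15.999 + 1×32.06 = 156.24 g/mol.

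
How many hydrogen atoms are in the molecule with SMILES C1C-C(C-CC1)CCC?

Hydrogens are implicit in SMILES; fill each atom to its normal valence:
  7 × C: 2 H each → 14
  1 × C: 3 H
  1 × C: 1 H
  Total hydrogens = 18.

18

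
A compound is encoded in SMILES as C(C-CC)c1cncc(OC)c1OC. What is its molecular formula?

Heavy atoms from the SMILES: 11 C, 1 N, 2 O.
Implicit hydrogens by atom environment:
  3 × C: 3 H each → 9
  3 × C: 2 H each → 6
  3 × C (aromatic): no H
  2 × C (aromatic): 1 H each → 2
  2 × O: no H
  1 × N (aromatic): no H
  Total hydrogens = 17.
Molecular formula: C11H17NO2

C11H17NO2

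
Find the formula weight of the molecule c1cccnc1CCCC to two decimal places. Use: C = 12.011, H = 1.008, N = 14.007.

135.21

Molecular formula: C9H13N.
M = 9×12.011 + 13×1.008 + 1×14.007 = 135.21 g/mol.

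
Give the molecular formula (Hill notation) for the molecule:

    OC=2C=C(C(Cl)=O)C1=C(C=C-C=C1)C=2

C11H7ClO2

Heavy atoms from the SMILES: 11 C, 1 Cl, 2 O.
Implicit hydrogens by atom environment:
  6 × C (aromatic): 1 H each → 6
  4 × C (aromatic): no H
  1 × C: no H
  1 × Cl: no H
  1 × O: 1 H
  1 × O: no H
  Total hydrogens = 7.
Molecular formula: C11H7ClO2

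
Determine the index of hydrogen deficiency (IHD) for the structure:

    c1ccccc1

Molecular formula from the SMILES: C6H6.
DoU = (2C + 2 + N − H − X)/2 = (2·6 + 2 + 0 − 6 − 0)/2 = 8/2 = 4.
(Structurally: 1 ring(s) + 3 π bond(s) = 4.)

4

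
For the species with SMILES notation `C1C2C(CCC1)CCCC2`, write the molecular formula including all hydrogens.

Heavy atoms from the SMILES: 10 C.
Implicit hydrogens by atom environment:
  8 × C: 2 H each → 16
  2 × C: 1 H each → 2
  Total hydrogens = 18.
Molecular formula: C10H18

C10H18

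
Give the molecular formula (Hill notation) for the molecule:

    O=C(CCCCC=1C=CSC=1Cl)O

Heavy atoms from the SMILES: 9 C, 1 Cl, 2 O, 1 S.
Implicit hydrogens by atom environment:
  4 × C: 2 H each → 8
  2 × C (aromatic): 1 H each → 2
  2 × C (aromatic): no H
  1 × C: no H
  1 × Cl: no H
  1 × O: 1 H
  1 × O: no H
  1 × S (aromatic): no H
  Total hydrogens = 11.
Molecular formula: C9H11ClO2S

C9H11ClO2S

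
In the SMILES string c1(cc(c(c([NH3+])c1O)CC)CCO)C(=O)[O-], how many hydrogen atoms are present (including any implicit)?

15

Hydrogens are implicit in SMILES; fill each atom to its normal valence:
  5 × C (aromatic): no H
  3 × C: 2 H each → 6
  2 × O: 1 H each → 2
  1 × C: 3 H
  1 × C (aromatic): 1 H
  1 × C: no H
  1 × N (charge +1): 3 H
  1 × O: no H
  1 × O (charge -1): no H
  Total hydrogens = 15.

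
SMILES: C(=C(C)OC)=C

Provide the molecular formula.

C5H8O

Heavy atoms from the SMILES: 5 C, 1 O.
Implicit hydrogens by atom environment:
  2 × C: 3 H each → 6
  2 × C: no H
  1 × C: 2 H
  1 × O: no H
  Total hydrogens = 8.
Molecular formula: C5H8O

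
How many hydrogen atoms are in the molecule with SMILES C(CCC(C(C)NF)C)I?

Hydrogens are implicit in SMILES; fill each atom to its normal valence:
  3 × C: 2 H each → 6
  2 × C: 3 H each → 6
  2 × C: 1 H each → 2
  1 × F: no H
  1 × I: no H
  1 × N: 1 H
  Total hydrogens = 15.

15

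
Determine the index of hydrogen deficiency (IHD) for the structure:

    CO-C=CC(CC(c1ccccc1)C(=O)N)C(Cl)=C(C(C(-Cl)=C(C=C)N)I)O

9

Molecular formula from the SMILES: C20H23Cl2IN2O3.
DoU = (2C + 2 + N − H − X)/2 = (2·20 + 2 + 2 − 23 − 3)/2 = 18/2 = 9.
(Structurally: 1 ring(s) + 8 π bond(s) = 9.)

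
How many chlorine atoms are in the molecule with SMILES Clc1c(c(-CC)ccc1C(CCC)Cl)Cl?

3

The symbol for chlorine appears 3 times in the SMILES.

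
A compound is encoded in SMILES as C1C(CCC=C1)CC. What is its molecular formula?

Heavy atoms from the SMILES: 8 C.
Implicit hydrogens by atom environment:
  4 × C: 2 H each → 8
  3 × C: 1 H each → 3
  1 × C: 3 H
  Total hydrogens = 14.
Molecular formula: C8H14

C8H14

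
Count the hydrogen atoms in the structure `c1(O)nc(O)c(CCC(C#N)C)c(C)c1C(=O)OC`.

16

Hydrogens are implicit in SMILES; fill each atom to its normal valence:
  5 × C (aromatic): no H
  3 × C: 3 H each → 9
  2 × C: 2 H each → 4
  2 × C: no H
  2 × O: 1 H each → 2
  2 × O: no H
  1 × C: 1 H
  1 × N (aromatic): no H
  1 × N: no H
  Total hydrogens = 16.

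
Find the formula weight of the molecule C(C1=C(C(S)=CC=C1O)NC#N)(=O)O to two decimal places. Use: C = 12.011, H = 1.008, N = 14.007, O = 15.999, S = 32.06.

Molecular formula: C8H6N2O3S.
M = 8×12.011 + 6×1.008 + 2×14.007 + 3×15.999 + 1×32.06 = 210.21 g/mol.

210.21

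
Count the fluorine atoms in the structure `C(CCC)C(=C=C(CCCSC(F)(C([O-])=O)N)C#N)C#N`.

The symbol for fluorine appears 1 time in the SMILES.

1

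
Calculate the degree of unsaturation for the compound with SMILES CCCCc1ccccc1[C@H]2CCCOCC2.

5

Molecular formula from the SMILES: C16H24O.
DoU = (2C + 2 + N − H − X)/2 = (2·16 + 2 + 0 − 24 − 0)/2 = 10/2 = 5.
(Structurally: 2 ring(s) + 3 π bond(s) = 5.)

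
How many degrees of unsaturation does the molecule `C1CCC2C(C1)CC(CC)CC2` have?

2

Molecular formula from the SMILES: C12H22.
DoU = (2C + 2 + N − H − X)/2 = (2·12 + 2 + 0 − 22 − 0)/2 = 4/2 = 2.
(Structurally: 2 ring(s) + 0 π bond(s) = 2.)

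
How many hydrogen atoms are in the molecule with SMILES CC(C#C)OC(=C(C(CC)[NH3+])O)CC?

20

Hydrogens are implicit in SMILES; fill each atom to its normal valence:
  3 × C: 3 H each → 9
  3 × C: 1 H each → 3
  3 × C: no H
  2 × C: 2 H each → 4
  1 × N (charge +1): 3 H
  1 × O: 1 H
  1 × O: no H
  Total hydrogens = 20.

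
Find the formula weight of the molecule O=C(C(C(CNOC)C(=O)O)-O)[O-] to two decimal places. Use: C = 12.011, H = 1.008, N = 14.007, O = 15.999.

192.15

Molecular formula: C6H10NO6-.
M = 6×12.011 + 10×1.008 + 1×14.007 + 6×15.999 = 192.15 g/mol.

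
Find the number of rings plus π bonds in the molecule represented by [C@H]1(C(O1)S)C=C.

Molecular formula from the SMILES: C4H6OS.
DoU = (2C + 2 + N − H − X)/2 = (2·4 + 2 + 0 − 6 − 0)/2 = 4/2 = 2.
(Structurally: 1 ring(s) + 1 π bond(s) = 2.)

2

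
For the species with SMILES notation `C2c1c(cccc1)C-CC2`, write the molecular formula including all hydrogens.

Heavy atoms from the SMILES: 10 C.
Implicit hydrogens by atom environment:
  4 × C: 2 H each → 8
  4 × C (aromatic): 1 H each → 4
  2 × C (aromatic): no H
  Total hydrogens = 12.
Molecular formula: C10H12

C10H12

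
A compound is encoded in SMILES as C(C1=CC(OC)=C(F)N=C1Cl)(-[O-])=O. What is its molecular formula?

Heavy atoms from the SMILES: 7 C, 1 Cl, 1 F, 1 N, 3 O.
Implicit hydrogens by atom environment:
  4 × C (aromatic): no H
  2 × O: no H
  1 × C: 3 H
  1 × C (aromatic): 1 H
  1 × C: no H
  1 × Cl: no H
  1 × F: no H
  1 × N (aromatic): no H
  1 × O (charge -1): no H
  Total hydrogens = 4.
Net charge -1.
Molecular formula: C7H4ClFNO3-

C7H4ClFNO3-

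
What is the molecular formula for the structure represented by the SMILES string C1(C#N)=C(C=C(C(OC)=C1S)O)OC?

C9H9NO3S

Heavy atoms from the SMILES: 9 C, 1 N, 3 O, 1 S.
Implicit hydrogens by atom environment:
  5 × C (aromatic): no H
  2 × C: 3 H each → 6
  2 × O: no H
  1 × C (aromatic): 1 H
  1 × C: no H
  1 × N: no H
  1 × O: 1 H
  1 × S: 1 H
  Total hydrogens = 9.
Molecular formula: C9H9NO3S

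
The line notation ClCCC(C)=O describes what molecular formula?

C4H7ClO

Heavy atoms from the SMILES: 4 C, 1 Cl, 1 O.
Implicit hydrogens by atom environment:
  2 × C: 2 H each → 4
  1 × C: 3 H
  1 × C: no H
  1 × Cl: no H
  1 × O: no H
  Total hydrogens = 7.
Molecular formula: C4H7ClO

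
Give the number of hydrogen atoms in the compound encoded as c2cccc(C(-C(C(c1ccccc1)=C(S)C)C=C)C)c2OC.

24

Hydrogens are implicit in SMILES; fill each atom to its normal valence:
  9 × C (aromatic): 1 H each → 9
  3 × C: 3 H each → 9
  3 × C: 1 H each → 3
  3 × C (aromatic): no H
  2 × C: no H
  1 × C: 2 H
  1 × O: no H
  1 × S: 1 H
  Total hydrogens = 24.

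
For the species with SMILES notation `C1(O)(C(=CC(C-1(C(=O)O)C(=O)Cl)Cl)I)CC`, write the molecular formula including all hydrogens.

Heavy atoms from the SMILES: 9 C, 2 Cl, 1 I, 4 O.
Implicit hydrogens by atom environment:
  5 × C: no H
  2 × C: 1 H each → 2
  2 × Cl: no H
  2 × O: 1 H each → 2
  2 × O: no H
  1 × C: 3 H
  1 × C: 2 H
  1 × I: no H
  Total hydrogens = 9.
Molecular formula: C9H9Cl2IO4

C9H9Cl2IO4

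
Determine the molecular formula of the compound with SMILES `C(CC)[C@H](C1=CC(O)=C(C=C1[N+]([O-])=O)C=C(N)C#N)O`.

C13H15N3O4

Heavy atoms from the SMILES: 13 C, 3 N, 4 O.
Implicit hydrogens by atom environment:
  4 × C (aromatic): no H
  2 × C: 2 H each → 4
  2 × C (aromatic): 1 H each → 2
  2 × C: 1 H each → 2
  2 × C: no H
  2 × O: 1 H each → 2
  1 × C: 3 H
  1 × N: 2 H
  1 × N (charge +1): no H
  1 × N: no H
  1 × O: no H
  1 × O (charge -1): no H
  Total hydrogens = 15.
Molecular formula: C13H15N3O4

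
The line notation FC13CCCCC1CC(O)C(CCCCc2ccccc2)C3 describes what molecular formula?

C20H29FO

Heavy atoms from the SMILES: 20 C, 1 F, 1 O.
Implicit hydrogens by atom environment:
  10 × C: 2 H each → 20
  5 × C (aromatic): 1 H each → 5
  3 × C: 1 H each → 3
  1 × C: no H
  1 × C (aromatic): no H
  1 × F: no H
  1 × O: 1 H
  Total hydrogens = 29.
Molecular formula: C20H29FO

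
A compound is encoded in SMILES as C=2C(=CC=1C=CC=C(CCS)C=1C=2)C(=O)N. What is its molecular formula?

C13H13NOS

Heavy atoms from the SMILES: 13 C, 1 N, 1 O, 1 S.
Implicit hydrogens by atom environment:
  6 × C (aromatic): 1 H each → 6
  4 × C (aromatic): no H
  2 × C: 2 H each → 4
  1 × C: no H
  1 × N: 2 H
  1 × O: no H
  1 × S: 1 H
  Total hydrogens = 13.
Molecular formula: C13H13NOS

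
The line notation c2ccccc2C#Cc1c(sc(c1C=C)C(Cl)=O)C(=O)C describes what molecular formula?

Heavy atoms from the SMILES: 17 C, 1 Cl, 2 O, 1 S.
Implicit hydrogens by atom environment:
  5 × C (aromatic): 1 H each → 5
  5 × C (aromatic): no H
  4 × C: no H
  2 × O: no H
  1 × C: 3 H
  1 × C: 2 H
  1 × C: 1 H
  1 × Cl: no H
  1 × S (aromatic): no H
  Total hydrogens = 11.
Molecular formula: C17H11ClO2S

C17H11ClO2S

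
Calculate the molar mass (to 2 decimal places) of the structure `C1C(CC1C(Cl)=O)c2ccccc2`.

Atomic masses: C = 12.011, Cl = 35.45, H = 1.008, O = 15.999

194.66

Molecular formula: C11H11ClO.
M = 11×12.011 + 1×35.45 + 11×1.008 + 1×15.999 = 194.66 g/mol.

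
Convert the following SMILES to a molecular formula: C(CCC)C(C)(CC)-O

C8H18O

Heavy atoms from the SMILES: 8 C, 1 O.
Implicit hydrogens by atom environment:
  4 × C: 2 H each → 8
  3 × C: 3 H each → 9
  1 × C: no H
  1 × O: 1 H
  Total hydrogens = 18.
Molecular formula: C8H18O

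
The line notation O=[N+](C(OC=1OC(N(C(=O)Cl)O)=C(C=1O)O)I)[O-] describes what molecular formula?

Heavy atoms from the SMILES: 6 C, 1 Cl, 1 I, 2 N, 8 O.
Implicit hydrogens by atom environment:
  4 × C (aromatic): no H
  3 × O: 1 H each → 3
  3 × O: no H
  1 × C: 1 H
  1 × C: no H
  1 × Cl: no H
  1 × I: no H
  1 × N: no H
  1 × N (charge +1): no H
  1 × O (aromatic): no H
  1 × O (charge -1): no H
  Total hydrogens = 4.
Molecular formula: C6H4ClIN2O8

C6H4ClIN2O8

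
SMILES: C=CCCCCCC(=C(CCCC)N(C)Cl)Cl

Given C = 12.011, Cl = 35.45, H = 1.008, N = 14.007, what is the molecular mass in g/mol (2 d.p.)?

Molecular formula: C14H25Cl2N.
M = 14×12.011 + 2×35.45 + 25×1.008 + 1×14.007 = 278.26 g/mol.

278.26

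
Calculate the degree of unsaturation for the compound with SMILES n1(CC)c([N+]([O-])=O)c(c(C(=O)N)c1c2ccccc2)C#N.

11

Molecular formula from the SMILES: C14H12N4O3.
DoU = (2C + 2 + N − H − X)/2 = (2·14 + 2 + 4 − 12 − 0)/2 = 22/2 = 11.
(Structurally: 2 ring(s) + 9 π bond(s) = 11.)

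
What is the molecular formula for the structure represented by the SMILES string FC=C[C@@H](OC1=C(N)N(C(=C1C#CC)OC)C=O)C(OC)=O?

C14H15FN2O5

Heavy atoms from the SMILES: 14 C, 1 F, 2 N, 5 O.
Implicit hydrogens by atom environment:
  5 × O: no H
  4 × C: 1 H each → 4
  4 × C (aromatic): no H
  3 × C: 3 H each → 9
  3 × C: no H
  1 × F: no H
  1 × N: 2 H
  1 × N (aromatic): no H
  Total hydrogens = 15.
Molecular formula: C14H15FN2O5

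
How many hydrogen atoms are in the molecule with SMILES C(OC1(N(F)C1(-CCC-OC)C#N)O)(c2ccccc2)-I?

Hydrogens are implicit in SMILES; fill each atom to its normal valence:
  5 × C (aromatic): 1 H each → 5
  3 × C: 2 H each → 6
  3 × C: no H
  2 × N: no H
  2 × O: no H
  1 × C: 3 H
  1 × C: 1 H
  1 × C (aromatic): no H
  1 × F: no H
  1 × I: no H
  1 × O: 1 H
  Total hydrogens = 16.

16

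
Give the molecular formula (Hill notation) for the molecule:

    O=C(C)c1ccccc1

C8H8O

Heavy atoms from the SMILES: 8 C, 1 O.
Implicit hydrogens by atom environment:
  5 × C (aromatic): 1 H each → 5
  1 × C: 3 H
  1 × C (aromatic): no H
  1 × C: no H
  1 × O: no H
  Total hydrogens = 8.
Molecular formula: C8H8O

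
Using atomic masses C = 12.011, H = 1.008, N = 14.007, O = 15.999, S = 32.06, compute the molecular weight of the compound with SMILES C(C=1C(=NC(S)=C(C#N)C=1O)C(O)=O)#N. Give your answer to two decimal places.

221.19

Molecular formula: C8H3N3O3S.
M = 8×12.011 + 3×1.008 + 3×14.007 + 3×15.999 + 1×32.06 = 221.19 g/mol.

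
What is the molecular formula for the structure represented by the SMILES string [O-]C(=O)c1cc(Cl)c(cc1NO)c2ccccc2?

C13H9ClNO3-

Heavy atoms from the SMILES: 13 C, 1 Cl, 1 N, 3 O.
Implicit hydrogens by atom environment:
  7 × C (aromatic): 1 H each → 7
  5 × C (aromatic): no H
  1 × C: no H
  1 × Cl: no H
  1 × N: 1 H
  1 × O: 1 H
  1 × O: no H
  1 × O (charge -1): no H
  Total hydrogens = 9.
Net charge -1.
Molecular formula: C13H9ClNO3-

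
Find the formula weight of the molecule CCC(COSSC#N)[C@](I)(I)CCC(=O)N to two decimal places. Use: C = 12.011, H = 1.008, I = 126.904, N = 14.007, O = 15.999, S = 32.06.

Molecular formula: C9H14I2N2O2S2.
M = 9×12.011 + 14×1.008 + 2×126.904 + 2×14.007 + 2×15.999 + 2×32.06 = 500.15 g/mol.

500.15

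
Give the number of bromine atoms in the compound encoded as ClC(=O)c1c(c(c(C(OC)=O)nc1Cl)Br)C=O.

The symbol for bromine appears 1 time in the SMILES.

1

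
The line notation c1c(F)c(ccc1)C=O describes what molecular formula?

C7H5FO

Heavy atoms from the SMILES: 7 C, 1 F, 1 O.
Implicit hydrogens by atom environment:
  4 × C (aromatic): 1 H each → 4
  2 × C (aromatic): no H
  1 × C: 1 H
  1 × F: no H
  1 × O: no H
  Total hydrogens = 5.
Molecular formula: C7H5FO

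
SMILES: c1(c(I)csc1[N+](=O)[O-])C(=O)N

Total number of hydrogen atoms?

Hydrogens are implicit in SMILES; fill each atom to its normal valence:
  3 × C (aromatic): no H
  2 × O: no H
  1 × C (aromatic): 1 H
  1 × C: no H
  1 × I: no H
  1 × N: 2 H
  1 × N (charge +1): no H
  1 × O (charge -1): no H
  1 × S (aromatic): no H
  Total hydrogens = 3.

3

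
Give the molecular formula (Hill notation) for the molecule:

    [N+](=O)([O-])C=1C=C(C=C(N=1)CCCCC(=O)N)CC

C12H17N3O3

Heavy atoms from the SMILES: 12 C, 3 N, 3 O.
Implicit hydrogens by atom environment:
  5 × C: 2 H each → 10
  3 × C (aromatic): no H
  2 × C (aromatic): 1 H each → 2
  2 × O: no H
  1 × C: 3 H
  1 × C: no H
  1 × N: 2 H
  1 × N (aromatic): no H
  1 × N (charge +1): no H
  1 × O (charge -1): no H
  Total hydrogens = 17.
Molecular formula: C12H17N3O3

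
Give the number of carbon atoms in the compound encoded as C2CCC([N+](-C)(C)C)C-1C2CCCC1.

The symbol for carbon appears 13 times in the SMILES.

13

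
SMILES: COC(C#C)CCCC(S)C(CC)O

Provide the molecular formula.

C11H20O2S

Heavy atoms from the SMILES: 11 C, 2 O, 1 S.
Implicit hydrogens by atom environment:
  4 × C: 2 H each → 8
  4 × C: 1 H each → 4
  2 × C: 3 H each → 6
  1 × C: no H
  1 × O: 1 H
  1 × O: no H
  1 × S: 1 H
  Total hydrogens = 20.
Molecular formula: C11H20O2S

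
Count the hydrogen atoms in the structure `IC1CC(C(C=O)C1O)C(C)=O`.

Hydrogens are implicit in SMILES; fill each atom to its normal valence:
  5 × C: 1 H each → 5
  2 × O: no H
  1 × C: 3 H
  1 × C: 2 H
  1 × C: no H
  1 × I: no H
  1 × O: 1 H
  Total hydrogens = 11.

11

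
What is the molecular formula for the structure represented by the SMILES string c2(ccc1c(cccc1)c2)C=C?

Heavy atoms from the SMILES: 12 C.
Implicit hydrogens by atom environment:
  7 × C (aromatic): 1 H each → 7
  3 × C (aromatic): no H
  1 × C: 2 H
  1 × C: 1 H
  Total hydrogens = 10.
Molecular formula: C12H10

C12H10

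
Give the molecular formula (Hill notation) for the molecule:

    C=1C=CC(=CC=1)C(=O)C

Heavy atoms from the SMILES: 8 C, 1 O.
Implicit hydrogens by atom environment:
  5 × C (aromatic): 1 H each → 5
  1 × C: 3 H
  1 × C (aromatic): no H
  1 × C: no H
  1 × O: no H
  Total hydrogens = 8.
Molecular formula: C8H8O

C8H8O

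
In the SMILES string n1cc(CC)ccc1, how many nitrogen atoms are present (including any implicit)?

The symbol for nitrogen appears 1 time in the SMILES.

1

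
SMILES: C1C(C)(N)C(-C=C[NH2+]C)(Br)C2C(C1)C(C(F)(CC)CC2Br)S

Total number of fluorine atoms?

The symbol for fluorine appears 1 time in the SMILES.

1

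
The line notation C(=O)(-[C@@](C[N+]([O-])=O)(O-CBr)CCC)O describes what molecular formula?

Heavy atoms from the SMILES: 1 Br, 7 C, 1 N, 5 O.
Implicit hydrogens by atom environment:
  4 × C: 2 H each → 8
  3 × O: no H
  2 × C: no H
  1 × Br: no H
  1 × C: 3 H
  1 × N (charge +1): no H
  1 × O: 1 H
  1 × O (charge -1): no H
  Total hydrogens = 12.
Molecular formula: C7H12BrNO5

C7H12BrNO5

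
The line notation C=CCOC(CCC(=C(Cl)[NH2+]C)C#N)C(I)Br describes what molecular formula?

Heavy atoms from the SMILES: 1 Br, 11 C, 1 Cl, 1 I, 2 N, 1 O.
Implicit hydrogens by atom environment:
  4 × C: 2 H each → 8
  3 × C: 1 H each → 3
  3 × C: no H
  1 × Br: no H
  1 × C: 3 H
  1 × Cl: no H
  1 × I: no H
  1 × N (charge +1): 2 H
  1 × N: no H
  1 × O: no H
  Total hydrogens = 16.
Net charge +1.
Molecular formula: C11H16BrClIN2O+

C11H16BrClIN2O+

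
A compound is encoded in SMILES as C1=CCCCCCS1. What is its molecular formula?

C7H12S

Heavy atoms from the SMILES: 7 C, 1 S.
Implicit hydrogens by atom environment:
  5 × C: 2 H each → 10
  2 × C: 1 H each → 2
  1 × S: no H
  Total hydrogens = 12.
Molecular formula: C7H12S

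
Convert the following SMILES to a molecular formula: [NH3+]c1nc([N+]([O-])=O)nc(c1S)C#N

C5H4N5O2S+

Heavy atoms from the SMILES: 5 C, 5 N, 2 O, 1 S.
Implicit hydrogens by atom environment:
  4 × C (aromatic): no H
  2 × N (aromatic): no H
  1 × C: no H
  1 × N (charge +1): 3 H
  1 × N (charge +1): no H
  1 × N: no H
  1 × O: no H
  1 × O (charge -1): no H
  1 × S: 1 H
  Total hydrogens = 4.
Net charge +1.
Molecular formula: C5H4N5O2S+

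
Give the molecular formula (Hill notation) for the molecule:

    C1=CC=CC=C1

Heavy atoms from the SMILES: 6 C.
Implicit hydrogens by atom environment:
  6 × C (aromatic): 1 H each → 6
  Total hydrogens = 6.
Molecular formula: C6H6

C6H6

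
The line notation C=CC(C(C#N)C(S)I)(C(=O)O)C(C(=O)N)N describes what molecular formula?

C9H12IN3O3S

Heavy atoms from the SMILES: 9 C, 1 I, 3 N, 3 O, 1 S.
Implicit hydrogens by atom environment:
  4 × C: 1 H each → 4
  4 × C: no H
  2 × N: 2 H each → 4
  2 × O: no H
  1 × C: 2 H
  1 × I: no H
  1 × N: no H
  1 × O: 1 H
  1 × S: 1 H
  Total hydrogens = 12.
Molecular formula: C9H12IN3O3S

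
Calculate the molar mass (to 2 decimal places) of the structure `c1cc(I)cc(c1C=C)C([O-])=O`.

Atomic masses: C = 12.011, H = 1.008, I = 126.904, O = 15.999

Molecular formula: C9H6IO2-.
M = 9×12.011 + 6×1.008 + 1×126.904 + 2×15.999 = 273.05 g/mol.

273.05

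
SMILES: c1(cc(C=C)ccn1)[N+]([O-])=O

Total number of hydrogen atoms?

Hydrogens are implicit in SMILES; fill each atom to its normal valence:
  3 × C (aromatic): 1 H each → 3
  2 × C (aromatic): no H
  1 × C: 2 H
  1 × C: 1 H
  1 × N (aromatic): no H
  1 × N (charge +1): no H
  1 × O: no H
  1 × O (charge -1): no H
  Total hydrogens = 6.

6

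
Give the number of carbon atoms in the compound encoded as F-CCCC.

4

The symbol for carbon appears 4 times in the SMILES.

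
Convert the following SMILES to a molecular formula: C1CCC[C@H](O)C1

Heavy atoms from the SMILES: 6 C, 1 O.
Implicit hydrogens by atom environment:
  5 × C: 2 H each → 10
  1 × C: 1 H
  1 × O: 1 H
  Total hydrogens = 12.
Molecular formula: C6H12O

C6H12O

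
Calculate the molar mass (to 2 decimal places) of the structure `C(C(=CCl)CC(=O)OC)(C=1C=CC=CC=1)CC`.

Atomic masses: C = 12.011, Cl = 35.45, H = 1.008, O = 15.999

252.74

Molecular formula: C14H17ClO2.
M = 14×12.011 + 1×35.45 + 17×1.008 + 2×15.999 = 252.74 g/mol.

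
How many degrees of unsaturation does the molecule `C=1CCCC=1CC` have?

Molecular formula from the SMILES: C7H12.
DoU = (2C + 2 + N − H − X)/2 = (2·7 + 2 + 0 − 12 − 0)/2 = 4/2 = 2.
(Structurally: 1 ring(s) + 1 π bond(s) = 2.)

2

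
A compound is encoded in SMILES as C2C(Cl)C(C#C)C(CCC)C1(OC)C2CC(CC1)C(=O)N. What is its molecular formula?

C17H26ClNO2

Heavy atoms from the SMILES: 17 C, 1 Cl, 1 N, 2 O.
Implicit hydrogens by atom environment:
  6 × C: 2 H each → 12
  6 × C: 1 H each → 6
  3 × C: no H
  2 × C: 3 H each → 6
  2 × O: no H
  1 × Cl: no H
  1 × N: 2 H
  Total hydrogens = 26.
Molecular formula: C17H26ClNO2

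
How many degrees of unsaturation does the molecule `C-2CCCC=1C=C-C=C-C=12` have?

Molecular formula from the SMILES: C10H12.
DoU = (2C + 2 + N − H − X)/2 = (2·10 + 2 + 0 − 12 − 0)/2 = 10/2 = 5.
(Structurally: 2 ring(s) + 3 π bond(s) = 5.)

5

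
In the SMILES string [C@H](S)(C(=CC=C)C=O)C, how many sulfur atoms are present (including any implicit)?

1

The symbol for sulfur appears 1 time in the SMILES.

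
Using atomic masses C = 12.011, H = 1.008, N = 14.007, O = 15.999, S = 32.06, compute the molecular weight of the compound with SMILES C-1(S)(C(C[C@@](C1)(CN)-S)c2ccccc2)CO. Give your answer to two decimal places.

269.42

Molecular formula: C13H19NOS2.
M = 13×12.011 + 19×1.008 + 1×14.007 + 1×15.999 + 2×32.06 = 269.42 g/mol.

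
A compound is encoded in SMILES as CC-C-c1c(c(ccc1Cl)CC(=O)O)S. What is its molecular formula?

C11H13ClO2S

Heavy atoms from the SMILES: 11 C, 1 Cl, 2 O, 1 S.
Implicit hydrogens by atom environment:
  4 × C (aromatic): no H
  3 × C: 2 H each → 6
  2 × C (aromatic): 1 H each → 2
  1 × C: 3 H
  1 × C: no H
  1 × Cl: no H
  1 × O: 1 H
  1 × O: no H
  1 × S: 1 H
  Total hydrogens = 13.
Molecular formula: C11H13ClO2S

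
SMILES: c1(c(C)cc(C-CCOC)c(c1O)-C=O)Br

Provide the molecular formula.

Heavy atoms from the SMILES: 1 Br, 12 C, 3 O.
Implicit hydrogens by atom environment:
  5 × C (aromatic): no H
  3 × C: 2 H each → 6
  2 × C: 3 H each → 6
  2 × O: no H
  1 × Br: no H
  1 × C (aromatic): 1 H
  1 × C: 1 H
  1 × O: 1 H
  Total hydrogens = 15.
Molecular formula: C12H15BrO3

C12H15BrO3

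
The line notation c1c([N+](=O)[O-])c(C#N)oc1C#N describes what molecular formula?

C6HN3O3

Heavy atoms from the SMILES: 6 C, 3 N, 3 O.
Implicit hydrogens by atom environment:
  3 × C (aromatic): no H
  2 × C: no H
  2 × N: no H
  1 × C (aromatic): 1 H
  1 × N (charge +1): no H
  1 × O (aromatic): no H
  1 × O: no H
  1 × O (charge -1): no H
  Total hydrogens = 1.
Molecular formula: C6HN3O3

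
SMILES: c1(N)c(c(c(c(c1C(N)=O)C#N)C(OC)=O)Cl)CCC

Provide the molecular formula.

Heavy atoms from the SMILES: 13 C, 1 Cl, 3 N, 3 O.
Implicit hydrogens by atom environment:
  6 × C (aromatic): no H
  3 × C: no H
  3 × O: no H
  2 × C: 3 H each → 6
  2 × C: 2 H each → 4
  2 × N: 2 H each → 4
  1 × Cl: no H
  1 × N: no H
  Total hydrogens = 14.
Molecular formula: C13H14ClN3O3

C13H14ClN3O3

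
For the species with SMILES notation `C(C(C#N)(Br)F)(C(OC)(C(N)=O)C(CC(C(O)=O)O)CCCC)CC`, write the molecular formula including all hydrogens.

C16H26BrFN2O5

Heavy atoms from the SMILES: 1 Br, 16 C, 1 F, 2 N, 5 O.
Implicit hydrogens by atom environment:
  5 × C: 2 H each → 10
  5 × C: no H
  3 × C: 3 H each → 9
  3 × C: 1 H each → 3
  3 × O: no H
  2 × O: 1 H each → 2
  1 × Br: no H
  1 × F: no H
  1 × N: 2 H
  1 × N: no H
  Total hydrogens = 26.
Molecular formula: C16H26BrFN2O5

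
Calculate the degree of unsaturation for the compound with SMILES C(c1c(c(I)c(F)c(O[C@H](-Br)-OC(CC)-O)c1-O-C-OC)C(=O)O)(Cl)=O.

Molecular formula from the SMILES: C14H14BrClFIO8.
DoU = (2C + 2 + N − H − X)/2 = (2·14 + 2 + 0 − 14 − 4)/2 = 12/2 = 6.
(Structurally: 1 ring(s) + 5 π bond(s) = 6.)

6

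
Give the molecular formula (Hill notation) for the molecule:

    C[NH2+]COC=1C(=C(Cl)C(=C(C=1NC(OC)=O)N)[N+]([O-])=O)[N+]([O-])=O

Heavy atoms from the SMILES: 10 C, 1 Cl, 5 N, 7 O.
Implicit hydrogens by atom environment:
  6 × C (aromatic): no H
  5 × O: no H
  2 × C: 3 H each → 6
  2 × N (charge +1): no H
  2 × O (charge -1): no H
  1 × C: 2 H
  1 × C: no H
  1 × Cl: no H
  1 × N: 2 H
  1 × N (charge +1): 2 H
  1 × N: 1 H
  Total hydrogens = 13.
Net charge +1.
Molecular formula: C10H13ClN5O7+

C10H13ClN5O7+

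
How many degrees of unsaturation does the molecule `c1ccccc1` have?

4

Molecular formula from the SMILES: C6H6.
DoU = (2C + 2 + N − H − X)/2 = (2·6 + 2 + 0 − 6 − 0)/2 = 8/2 = 4.
(Structurally: 1 ring(s) + 3 π bond(s) = 4.)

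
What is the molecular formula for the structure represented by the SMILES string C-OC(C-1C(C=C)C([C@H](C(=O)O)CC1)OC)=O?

Heavy atoms from the SMILES: 12 C, 5 O.
Implicit hydrogens by atom environment:
  5 × C: 1 H each → 5
  4 × O: no H
  3 × C: 2 H each → 6
  2 × C: 3 H each → 6
  2 × C: no H
  1 × O: 1 H
  Total hydrogens = 18.
Molecular formula: C12H18O5

C12H18O5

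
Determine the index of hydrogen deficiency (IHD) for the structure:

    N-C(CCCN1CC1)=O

Molecular formula from the SMILES: C6H12N2O.
DoU = (2C + 2 + N − H − X)/2 = (2·6 + 2 + 2 − 12 − 0)/2 = 4/2 = 2.
(Structurally: 1 ring(s) + 1 π bond(s) = 2.)

2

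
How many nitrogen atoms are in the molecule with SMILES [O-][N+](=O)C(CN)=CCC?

The symbol for nitrogen appears 2 times in the SMILES.

2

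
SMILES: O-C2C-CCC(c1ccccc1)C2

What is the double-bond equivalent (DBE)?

Molecular formula from the SMILES: C12H16O.
DoU = (2C + 2 + N − H − X)/2 = (2·12 + 2 + 0 − 16 − 0)/2 = 10/2 = 5.
(Structurally: 2 ring(s) + 3 π bond(s) = 5.)

5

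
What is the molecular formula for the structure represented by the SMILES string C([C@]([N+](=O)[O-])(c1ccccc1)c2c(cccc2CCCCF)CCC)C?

C22H28FNO2

Heavy atoms from the SMILES: 22 C, 1 F, 1 N, 2 O.
Implicit hydrogens by atom environment:
  8 × C (aromatic): 1 H each → 8
  7 × C: 2 H each → 14
  4 × C (aromatic): no H
  2 × C: 3 H each → 6
  1 × C: no H
  1 × F: no H
  1 × N (charge +1): no H
  1 × O: no H
  1 × O (charge -1): no H
  Total hydrogens = 28.
Molecular formula: C22H28FNO2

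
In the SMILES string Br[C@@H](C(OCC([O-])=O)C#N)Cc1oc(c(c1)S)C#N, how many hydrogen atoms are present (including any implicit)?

Hydrogens are implicit in SMILES; fill each atom to its normal valence:
  3 × C (aromatic): no H
  3 × C: no H
  2 × C: 2 H each → 4
  2 × C: 1 H each → 2
  2 × N: no H
  2 × O: no H
  1 × Br: no H
  1 × C (aromatic): 1 H
  1 × O (aromatic): no H
  1 × O (charge -1): no H
  1 × S: 1 H
  Total hydrogens = 8.

8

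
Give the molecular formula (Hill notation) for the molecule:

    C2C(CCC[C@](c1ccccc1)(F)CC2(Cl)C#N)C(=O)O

C16H17ClFNO2

Heavy atoms from the SMILES: 16 C, 1 Cl, 1 F, 1 N, 2 O.
Implicit hydrogens by atom environment:
  5 × C: 2 H each → 10
  5 × C (aromatic): 1 H each → 5
  4 × C: no H
  1 × C: 1 H
  1 × C (aromatic): no H
  1 × Cl: no H
  1 × F: no H
  1 × N: no H
  1 × O: 1 H
  1 × O: no H
  Total hydrogens = 17.
Molecular formula: C16H17ClFNO2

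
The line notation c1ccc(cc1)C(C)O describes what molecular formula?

C8H10O

Heavy atoms from the SMILES: 8 C, 1 O.
Implicit hydrogens by atom environment:
  5 × C (aromatic): 1 H each → 5
  1 × C: 3 H
  1 × C: 1 H
  1 × C (aromatic): no H
  1 × O: 1 H
  Total hydrogens = 10.
Molecular formula: C8H10O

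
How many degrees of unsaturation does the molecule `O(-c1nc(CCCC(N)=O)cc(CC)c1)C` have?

5

Molecular formula from the SMILES: C12H18N2O2.
DoU = (2C + 2 + N − H − X)/2 = (2·12 + 2 + 2 − 18 − 0)/2 = 10/2 = 5.
(Structurally: 1 ring(s) + 4 π bond(s) = 5.)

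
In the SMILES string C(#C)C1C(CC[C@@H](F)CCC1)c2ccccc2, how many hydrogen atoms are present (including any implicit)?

19

Hydrogens are implicit in SMILES; fill each atom to its normal valence:
  5 × C: 2 H each → 10
  5 × C (aromatic): 1 H each → 5
  4 × C: 1 H each → 4
  1 × C (aromatic): no H
  1 × C: no H
  1 × F: no H
  Total hydrogens = 19.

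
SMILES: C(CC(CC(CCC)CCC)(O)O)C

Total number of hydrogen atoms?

Hydrogens are implicit in SMILES; fill each atom to its normal valence:
  7 × C: 2 H each → 14
  3 × C: 3 H each → 9
  2 × O: 1 H each → 2
  1 × C: 1 H
  1 × C: no H
  Total hydrogens = 26.

26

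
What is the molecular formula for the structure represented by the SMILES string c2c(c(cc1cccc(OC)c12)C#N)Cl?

C12H8ClNO

Heavy atoms from the SMILES: 12 C, 1 Cl, 1 N, 1 O.
Implicit hydrogens by atom environment:
  5 × C (aromatic): 1 H each → 5
  5 × C (aromatic): no H
  1 × C: 3 H
  1 × C: no H
  1 × Cl: no H
  1 × N: no H
  1 × O: no H
  Total hydrogens = 8.
Molecular formula: C12H8ClNO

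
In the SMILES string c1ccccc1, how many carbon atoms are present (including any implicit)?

6

The symbol for carbon appears 6 times in the SMILES. Lowercase c denotes aromatic carbon and counts toward C.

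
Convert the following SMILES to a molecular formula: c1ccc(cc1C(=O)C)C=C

C10H10O

Heavy atoms from the SMILES: 10 C, 1 O.
Implicit hydrogens by atom environment:
  4 × C (aromatic): 1 H each → 4
  2 × C (aromatic): no H
  1 × C: 3 H
  1 × C: 2 H
  1 × C: 1 H
  1 × C: no H
  1 × O: no H
  Total hydrogens = 10.
Molecular formula: C10H10O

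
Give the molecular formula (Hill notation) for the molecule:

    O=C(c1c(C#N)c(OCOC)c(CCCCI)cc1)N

C14H17IN2O3

Heavy atoms from the SMILES: 14 C, 1 I, 2 N, 3 O.
Implicit hydrogens by atom environment:
  5 × C: 2 H each → 10
  4 × C (aromatic): no H
  3 × O: no H
  2 × C (aromatic): 1 H each → 2
  2 × C: no H
  1 × C: 3 H
  1 × I: no H
  1 × N: 2 H
  1 × N: no H
  Total hydrogens = 17.
Molecular formula: C14H17IN2O3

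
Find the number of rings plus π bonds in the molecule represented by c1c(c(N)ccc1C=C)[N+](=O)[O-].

Molecular formula from the SMILES: C8H8N2O2.
DoU = (2C + 2 + N − H − X)/2 = (2·8 + 2 + 2 − 8 − 0)/2 = 12/2 = 6.
(Structurally: 1 ring(s) + 5 π bond(s) = 6.)

6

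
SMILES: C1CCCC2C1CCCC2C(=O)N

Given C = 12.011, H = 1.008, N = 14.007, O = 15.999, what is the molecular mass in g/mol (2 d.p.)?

181.28

Molecular formula: C11H19NO.
M = 11×12.011 + 19×1.008 + 1×14.007 + 1×15.999 = 181.28 g/mol.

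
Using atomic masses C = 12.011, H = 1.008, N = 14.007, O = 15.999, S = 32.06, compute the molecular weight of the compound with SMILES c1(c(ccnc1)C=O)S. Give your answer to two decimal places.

139.17

Molecular formula: C6H5NOS.
M = 6×12.011 + 5×1.008 + 1×14.007 + 1×15.999 + 1×32.06 = 139.17 g/mol.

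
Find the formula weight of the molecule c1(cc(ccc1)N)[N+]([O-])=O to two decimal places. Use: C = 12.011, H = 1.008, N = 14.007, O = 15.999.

Molecular formula: C6H6N2O2.
M = 6×12.011 + 6×1.008 + 2×14.007 + 2×15.999 = 138.13 g/mol.

138.13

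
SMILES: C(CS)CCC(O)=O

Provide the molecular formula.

C5H10O2S

Heavy atoms from the SMILES: 5 C, 2 O, 1 S.
Implicit hydrogens by atom environment:
  4 × C: 2 H each → 8
  1 × C: no H
  1 × O: 1 H
  1 × O: no H
  1 × S: 1 H
  Total hydrogens = 10.
Molecular formula: C5H10O2S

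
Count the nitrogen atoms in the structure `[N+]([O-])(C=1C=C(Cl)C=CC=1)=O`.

1

The symbol for nitrogen appears 1 time in the SMILES.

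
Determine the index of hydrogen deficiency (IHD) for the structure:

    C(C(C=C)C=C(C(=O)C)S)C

3

Molecular formula from the SMILES: C9H14OS.
DoU = (2C + 2 + N − H − X)/2 = (2·9 + 2 + 0 − 14 − 0)/2 = 6/2 = 3.
(Structurally: 0 ring(s) + 3 π bond(s) = 3.)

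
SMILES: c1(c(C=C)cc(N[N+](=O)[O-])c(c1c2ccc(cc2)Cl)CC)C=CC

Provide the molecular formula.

Heavy atoms from the SMILES: 19 C, 1 Cl, 2 N, 2 O.
Implicit hydrogens by atom environment:
  7 × C (aromatic): no H
  5 × C (aromatic): 1 H each → 5
  3 × C: 1 H each → 3
  2 × C: 3 H each → 6
  2 × C: 2 H each → 4
  1 × Cl: no H
  1 × N: 1 H
  1 × N (charge +1): no H
  1 × O: no H
  1 × O (charge -1): no H
  Total hydrogens = 19.
Molecular formula: C19H19ClN2O2

C19H19ClN2O2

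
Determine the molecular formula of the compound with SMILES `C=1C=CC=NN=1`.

Heavy atoms from the SMILES: 4 C, 2 N.
Implicit hydrogens by atom environment:
  4 × C (aromatic): 1 H each → 4
  2 × N (aromatic): no H
  Total hydrogens = 4.
Molecular formula: C4H4N2

C4H4N2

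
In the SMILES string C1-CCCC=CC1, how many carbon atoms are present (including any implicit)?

7

The symbol for carbon appears 7 times in the SMILES.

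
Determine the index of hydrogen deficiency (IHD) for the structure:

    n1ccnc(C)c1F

4

Molecular formula from the SMILES: C5H5FN2.
DoU = (2C + 2 + N − H − X)/2 = (2·5 + 2 + 2 − 5 − 1)/2 = 8/2 = 4.
(Structurally: 1 ring(s) + 3 π bond(s) = 4.)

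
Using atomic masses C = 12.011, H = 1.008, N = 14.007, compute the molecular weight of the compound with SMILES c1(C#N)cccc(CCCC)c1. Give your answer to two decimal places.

159.23

Molecular formula: C11H13N.
M = 11×12.011 + 13×1.008 + 1×14.007 = 159.23 g/mol.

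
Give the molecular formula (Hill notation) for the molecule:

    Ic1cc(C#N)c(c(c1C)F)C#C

Heavy atoms from the SMILES: 10 C, 1 F, 1 I, 1 N.
Implicit hydrogens by atom environment:
  5 × C (aromatic): no H
  2 × C: no H
  1 × C: 3 H
  1 × C (aromatic): 1 H
  1 × C: 1 H
  1 × F: no H
  1 × I: no H
  1 × N: no H
  Total hydrogens = 5.
Molecular formula: C10H5FIN

C10H5FIN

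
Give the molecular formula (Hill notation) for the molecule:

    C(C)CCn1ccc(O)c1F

C8H12FNO

Heavy atoms from the SMILES: 8 C, 1 F, 1 N, 1 O.
Implicit hydrogens by atom environment:
  3 × C: 2 H each → 6
  2 × C (aromatic): 1 H each → 2
  2 × C (aromatic): no H
  1 × C: 3 H
  1 × F: no H
  1 × N (aromatic): no H
  1 × O: 1 H
  Total hydrogens = 12.
Molecular formula: C8H12FNO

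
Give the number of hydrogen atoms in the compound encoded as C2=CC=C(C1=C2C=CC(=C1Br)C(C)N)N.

Hydrogens are implicit in SMILES; fill each atom to its normal valence:
  5 × C (aromatic): 1 H each → 5
  5 × C (aromatic): no H
  2 × N: 2 H each → 4
  1 × Br: no H
  1 × C: 3 H
  1 × C: 1 H
  Total hydrogens = 13.

13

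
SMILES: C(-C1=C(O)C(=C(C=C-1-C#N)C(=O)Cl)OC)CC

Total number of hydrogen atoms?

12

Hydrogens are implicit in SMILES; fill each atom to its normal valence:
  5 × C (aromatic): no H
  2 × C: 3 H each → 6
  2 × C: 2 H each → 4
  2 × C: no H
  2 × O: no H
  1 × C (aromatic): 1 H
  1 × Cl: no H
  1 × N: no H
  1 × O: 1 H
  Total hydrogens = 12.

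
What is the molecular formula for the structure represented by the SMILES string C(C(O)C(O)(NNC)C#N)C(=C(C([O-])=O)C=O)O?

C9H12N3O6-

Heavy atoms from the SMILES: 9 C, 3 N, 6 O.
Implicit hydrogens by atom environment:
  5 × C: no H
  3 × O: 1 H each → 3
  2 × C: 1 H each → 2
  2 × N: 1 H each → 2
  2 × O: no H
  1 × C: 3 H
  1 × C: 2 H
  1 × N: no H
  1 × O (charge -1): no H
  Total hydrogens = 12.
Net charge -1.
Molecular formula: C9H12N3O6-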